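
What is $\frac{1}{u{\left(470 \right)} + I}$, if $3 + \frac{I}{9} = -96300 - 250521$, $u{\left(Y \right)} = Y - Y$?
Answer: $- \frac{1}{3121416} \approx -3.2037 \cdot 10^{-7}$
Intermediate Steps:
$u{\left(Y \right)} = 0$
$I = -3121416$ ($I = -27 + 9 \left(-96300 - 250521\right) = -27 + 9 \left(-346821\right) = -27 - 3121389 = -3121416$)
$\frac{1}{u{\left(470 \right)} + I} = \frac{1}{0 - 3121416} = \frac{1}{-3121416} = - \frac{1}{3121416}$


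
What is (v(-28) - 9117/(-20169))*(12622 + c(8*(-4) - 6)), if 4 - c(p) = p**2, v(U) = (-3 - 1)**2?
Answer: 412269158/2241 ≈ 1.8397e+5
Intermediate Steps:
v(U) = 16 (v(U) = (-4)**2 = 16)
c(p) = 4 - p**2
(v(-28) - 9117/(-20169))*(12622 + c(8*(-4) - 6)) = (16 - 9117/(-20169))*(12622 + (4 - (8*(-4) - 6)**2)) = (16 - 9117*(-1/20169))*(12622 + (4 - (-32 - 6)**2)) = (16 + 1013/2241)*(12622 + (4 - 1*(-38)**2)) = 36869*(12622 + (4 - 1*1444))/2241 = 36869*(12622 + (4 - 1444))/2241 = 36869*(12622 - 1440)/2241 = (36869/2241)*11182 = 412269158/2241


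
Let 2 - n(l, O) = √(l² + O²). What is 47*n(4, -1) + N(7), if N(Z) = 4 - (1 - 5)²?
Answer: 82 - 47*√17 ≈ -111.79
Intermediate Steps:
N(Z) = -12 (N(Z) = 4 - 1*(-4)² = 4 - 1*16 = 4 - 16 = -12)
n(l, O) = 2 - √(O² + l²) (n(l, O) = 2 - √(l² + O²) = 2 - √(O² + l²))
47*n(4, -1) + N(7) = 47*(2 - √((-1)² + 4²)) - 12 = 47*(2 - √(1 + 16)) - 12 = 47*(2 - √17) - 12 = (94 - 47*√17) - 12 = 82 - 47*√17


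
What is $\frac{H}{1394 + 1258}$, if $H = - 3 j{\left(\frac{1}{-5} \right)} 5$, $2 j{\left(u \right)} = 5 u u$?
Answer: $- \frac{1}{1768} \approx -0.00056561$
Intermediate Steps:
$j{\left(u \right)} = \frac{5 u^{2}}{2}$ ($j{\left(u \right)} = \frac{5 u u}{2} = \frac{5 u^{2}}{2}$)
$H = - \frac{3}{2}$ ($H = - 3 \frac{5 \left(\frac{1}{-5}\right)^{2}}{2} \cdot 5 = - 3 \frac{5 \left(- \frac{1}{5}\right)^{2}}{2} \cdot 5 = - 3 \cdot \frac{5}{2} \cdot \frac{1}{25} \cdot 5 = \left(-3\right) \frac{1}{10} \cdot 5 = \left(- \frac{3}{10}\right) 5 = - \frac{3}{2} \approx -1.5$)
$\frac{H}{1394 + 1258} = \frac{1}{1394 + 1258} \left(- \frac{3}{2}\right) = \frac{1}{2652} \left(- \frac{3}{2}\right) = - \frac{1}{1768}$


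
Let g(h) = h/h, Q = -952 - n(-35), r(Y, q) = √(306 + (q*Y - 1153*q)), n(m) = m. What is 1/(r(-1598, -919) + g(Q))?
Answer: -1/2528474 + 5*√101139/2528474 ≈ 0.00062849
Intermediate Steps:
r(Y, q) = √(306 - 1153*q + Y*q) (r(Y, q) = √(306 + (Y*q - 1153*q)) = √(306 + (-1153*q + Y*q)) = √(306 - 1153*q + Y*q))
Q = -917 (Q = -952 - 1*(-35) = -952 + 35 = -917)
g(h) = 1
1/(r(-1598, -919) + g(Q)) = 1/(√(306 - 1153*(-919) - 1598*(-919)) + 1) = 1/(√(306 + 1059607 + 1468562) + 1) = 1/(√2528475 + 1) = 1/(5*√101139 + 1) = 1/(1 + 5*√101139)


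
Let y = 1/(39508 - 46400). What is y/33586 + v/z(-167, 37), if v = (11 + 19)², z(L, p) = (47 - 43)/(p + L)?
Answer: -6770635326001/231474712 ≈ -29250.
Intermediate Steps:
z(L, p) = 4/(L + p)
y = -1/6892 (y = 1/(-6892) = -1/6892 ≈ -0.00014510)
v = 900 (v = 30² = 900)
y/33586 + v/z(-167, 37) = -1/6892/33586 + 900/((4/(-167 + 37))) = -1/6892*1/33586 + 900/((4/(-130))) = -1/231474712 + 900/((4*(-1/130))) = -1/231474712 + 900/(-2/65) = -1/231474712 + 900*(-65/2) = -1/231474712 - 29250 = -6770635326001/231474712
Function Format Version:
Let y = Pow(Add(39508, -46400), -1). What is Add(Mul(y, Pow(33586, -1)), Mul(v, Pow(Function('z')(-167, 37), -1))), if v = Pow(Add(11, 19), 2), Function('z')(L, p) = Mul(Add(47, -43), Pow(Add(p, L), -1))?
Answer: Rational(-6770635326001, 231474712) ≈ -29250.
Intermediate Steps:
Function('z')(L, p) = Mul(4, Pow(Add(L, p), -1))
y = Rational(-1, 6892) (y = Pow(-6892, -1) = Rational(-1, 6892) ≈ -0.00014510)
v = 900 (v = Pow(30, 2) = 900)
Add(Mul(y, Pow(33586, -1)), Mul(v, Pow(Function('z')(-167, 37), -1))) = Add(Mul(Rational(-1, 6892), Pow(33586, -1)), Mul(900, Pow(Mul(4, Pow(Add(-167, 37), -1)), -1))) = Add(Mul(Rational(-1, 6892), Rational(1, 33586)), Mul(900, Pow(Mul(4, Pow(-130, -1)), -1))) = Add(Rational(-1, 231474712), Mul(900, Pow(Mul(4, Rational(-1, 130)), -1))) = Add(Rational(-1, 231474712), Mul(900, Pow(Rational(-2, 65), -1))) = Add(Rational(-1, 231474712), Mul(900, Rational(-65, 2))) = Add(Rational(-1, 231474712), -29250) = Rational(-6770635326001, 231474712)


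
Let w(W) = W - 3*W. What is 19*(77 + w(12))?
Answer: 1007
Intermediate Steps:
w(W) = -2*W
19*(77 + w(12)) = 19*(77 - 2*12) = 19*(77 - 24) = 19*53 = 1007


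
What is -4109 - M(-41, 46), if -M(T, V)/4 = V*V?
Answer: 4355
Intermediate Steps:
M(T, V) = -4*V**2 (M(T, V) = -4*V*V = -4*V**2)
-4109 - M(-41, 46) = -4109 - (-4)*46**2 = -4109 - (-4)*2116 = -4109 - 1*(-8464) = -4109 + 8464 = 4355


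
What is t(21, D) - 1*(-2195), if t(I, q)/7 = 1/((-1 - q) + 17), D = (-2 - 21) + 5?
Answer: 74637/34 ≈ 2195.2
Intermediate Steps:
D = -18 (D = -23 + 5 = -18)
t(I, q) = 7/(16 - q) (t(I, q) = 7/((-1 - q) + 17) = 7/(16 - q))
t(21, D) - 1*(-2195) = -7/(-16 - 18) - 1*(-2195) = -7/(-34) + 2195 = -7*(-1/34) + 2195 = 7/34 + 2195 = 74637/34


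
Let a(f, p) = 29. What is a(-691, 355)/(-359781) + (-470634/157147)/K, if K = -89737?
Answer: -239629938677/5073595805865759 ≈ -4.7231e-5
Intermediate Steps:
a(-691, 355)/(-359781) + (-470634/157147)/K = 29/(-359781) - 470634/157147/(-89737) = 29*(-1/359781) - 470634*1/157147*(-1/89737) = -29/359781 - 470634/157147*(-1/89737) = -29/359781 + 470634/14101900339 = -239629938677/5073595805865759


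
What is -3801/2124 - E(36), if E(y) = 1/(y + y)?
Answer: -7661/4248 ≈ -1.8034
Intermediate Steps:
E(y) = 1/(2*y)
-3801/2124 - E(36) = -3801/2124 - 1/(2*36) = -3801*1/2124 - 1/(2*36) = -1267/708 - 1*1/72 = -1267/708 - 1/72 = -7661/4248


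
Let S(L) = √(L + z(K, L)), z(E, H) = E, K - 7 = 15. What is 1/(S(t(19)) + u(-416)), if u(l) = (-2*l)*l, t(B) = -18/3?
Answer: -1/346108 ≈ -2.8893e-6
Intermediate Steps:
t(B) = -6 (t(B) = -18*⅓ = -6)
K = 22 (K = 7 + 15 = 22)
S(L) = √(22 + L) (S(L) = √(L + 22) = √(22 + L))
u(l) = -2*l²
1/(S(t(19)) + u(-416)) = 1/(√(22 - 6) - 2*(-416)²) = 1/(√16 - 2*173056) = 1/(4 - 346112) = 1/(-346108) = -1/346108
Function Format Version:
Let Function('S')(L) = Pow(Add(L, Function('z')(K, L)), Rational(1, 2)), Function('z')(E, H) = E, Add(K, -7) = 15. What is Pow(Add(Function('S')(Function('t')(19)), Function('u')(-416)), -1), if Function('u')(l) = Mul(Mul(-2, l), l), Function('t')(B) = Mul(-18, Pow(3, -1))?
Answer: Rational(-1, 346108) ≈ -2.8893e-6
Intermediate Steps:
Function('t')(B) = -6 (Function('t')(B) = Mul(-18, Rational(1, 3)) = -6)
K = 22 (K = Add(7, 15) = 22)
Function('S')(L) = Pow(Add(22, L), Rational(1, 2)) (Function('S')(L) = Pow(Add(L, 22), Rational(1, 2)) = Pow(Add(22, L), Rational(1, 2)))
Function('u')(l) = Mul(-2, Pow(l, 2))
Pow(Add(Function('S')(Function('t')(19)), Function('u')(-416)), -1) = Pow(Add(Pow(Add(22, -6), Rational(1, 2)), Mul(-2, Pow(-416, 2))), -1) = Pow(Add(Pow(16, Rational(1, 2)), Mul(-2, 173056)), -1) = Pow(Add(4, -346112), -1) = Pow(-346108, -1) = Rational(-1, 346108)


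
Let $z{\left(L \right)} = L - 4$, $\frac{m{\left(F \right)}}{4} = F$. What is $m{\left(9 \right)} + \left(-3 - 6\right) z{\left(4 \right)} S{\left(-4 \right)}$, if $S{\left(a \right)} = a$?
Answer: $36$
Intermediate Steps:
$m{\left(F \right)} = 4 F$
$z{\left(L \right)} = -4 + L$ ($z{\left(L \right)} = L - 4 = -4 + L$)
$m{\left(9 \right)} + \left(-3 - 6\right) z{\left(4 \right)} S{\left(-4 \right)} = 4 \cdot 9 + \left(-3 - 6\right) \left(-4 + 4\right) \left(-4\right) = 36 + \left(-9\right) 0 \left(-4\right) = 36 + 0 \left(-4\right) = 36 + 0 = 36$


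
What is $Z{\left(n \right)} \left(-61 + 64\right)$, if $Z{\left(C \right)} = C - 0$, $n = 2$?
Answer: $6$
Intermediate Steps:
$Z{\left(C \right)} = C$ ($Z{\left(C \right)} = C + 0 = C$)
$Z{\left(n \right)} \left(-61 + 64\right) = 2 \left(-61 + 64\right) = 2 \cdot 3 = 6$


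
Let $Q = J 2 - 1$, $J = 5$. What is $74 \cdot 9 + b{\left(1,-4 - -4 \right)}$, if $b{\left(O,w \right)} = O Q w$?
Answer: $666$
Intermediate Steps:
$Q = 9$ ($Q = 5 \cdot 2 - 1 = 10 - 1 = 9$)
$b{\left(O,w \right)} = 9 O w$ ($b{\left(O,w \right)} = O 9 w = 9 O w$)
$74 \cdot 9 + b{\left(1,-4 - -4 \right)} = 74 \cdot 9 + 9 \cdot 1 \left(-4 - -4\right) = 666 + 9 \cdot 1 \left(-4 + 4\right) = 666 + 9 \cdot 1 \cdot 0 = 666 + 0 = 666$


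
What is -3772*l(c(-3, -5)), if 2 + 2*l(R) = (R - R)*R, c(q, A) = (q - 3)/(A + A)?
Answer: 3772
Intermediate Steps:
c(q, A) = (-3 + q)/(2*A) (c(q, A) = (-3 + q)/((2*A)) = (-3 + q)*(1/(2*A)) = (-3 + q)/(2*A))
l(R) = -1 (l(R) = -1 + ((R - R)*R)/2 = -1 + (0*R)/2 = -1 + (1/2)*0 = -1 + 0 = -1)
-3772*l(c(-3, -5)) = -3772*(-1) = 3772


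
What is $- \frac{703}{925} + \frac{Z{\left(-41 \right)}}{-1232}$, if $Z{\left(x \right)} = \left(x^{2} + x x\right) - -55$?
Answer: $- \frac{108833}{30800} \approx -3.5335$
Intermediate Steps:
$Z{\left(x \right)} = 55 + 2 x^{2}$ ($Z{\left(x \right)} = \left(x^{2} + x^{2}\right) + 55 = 2 x^{2} + 55 = 55 + 2 x^{2}$)
$- \frac{703}{925} + \frac{Z{\left(-41 \right)}}{-1232} = - \frac{703}{925} + \frac{55 + 2 \left(-41\right)^{2}}{-1232} = \left(-703\right) \frac{1}{925} + \left(55 + 2 \cdot 1681\right) \left(- \frac{1}{1232}\right) = - \frac{19}{25} + \left(55 + 3362\right) \left(- \frac{1}{1232}\right) = - \frac{19}{25} + 3417 \left(- \frac{1}{1232}\right) = - \frac{19}{25} - \frac{3417}{1232} = - \frac{108833}{30800}$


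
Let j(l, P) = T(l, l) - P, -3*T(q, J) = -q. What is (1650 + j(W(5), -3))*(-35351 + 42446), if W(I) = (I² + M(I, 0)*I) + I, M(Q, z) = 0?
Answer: 11798985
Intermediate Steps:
W(I) = I + I² (W(I) = (I² + 0*I) + I = (I² + 0) + I = I² + I = I + I²)
T(q, J) = q/3 (T(q, J) = -(-1)*q/3 = q/3)
j(l, P) = -P + l/3 (j(l, P) = l/3 - P = -P + l/3)
(1650 + j(W(5), -3))*(-35351 + 42446) = (1650 + (-1*(-3) + (5*(1 + 5))/3))*(-35351 + 42446) = (1650 + (3 + (5*6)/3))*7095 = (1650 + (3 + (⅓)*30))*7095 = (1650 + (3 + 10))*7095 = (1650 + 13)*7095 = 1663*7095 = 11798985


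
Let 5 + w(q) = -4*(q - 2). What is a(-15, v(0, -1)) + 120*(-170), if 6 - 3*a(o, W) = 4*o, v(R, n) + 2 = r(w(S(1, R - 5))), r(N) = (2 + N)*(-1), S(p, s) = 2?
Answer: -20378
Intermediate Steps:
w(q) = 3 - 4*q (w(q) = -5 - 4*(q - 2) = -5 - 4*(-2 + q) = -5 + (8 - 4*q) = 3 - 4*q)
r(N) = -2 - N
v(R, n) = 1 (v(R, n) = -2 + (-2 - (3 - 4*2)) = -2 + (-2 - (3 - 8)) = -2 + (-2 - 1*(-5)) = -2 + (-2 + 5) = -2 + 3 = 1)
a(o, W) = 2 - 4*o/3
a(-15, v(0, -1)) + 120*(-170) = (2 - 4/3*(-15)) + 120*(-170) = (2 + 20) - 20400 = 22 - 20400 = -20378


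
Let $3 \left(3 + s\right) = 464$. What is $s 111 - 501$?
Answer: $16334$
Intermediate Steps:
$s = \frac{455}{3}$ ($s = -3 + \frac{1}{3} \cdot 464 = -3 + \frac{464}{3} = \frac{455}{3} \approx 151.67$)
$s 111 - 501 = \frac{455}{3} \cdot 111 - 501 = 16835 - 501 = 16334$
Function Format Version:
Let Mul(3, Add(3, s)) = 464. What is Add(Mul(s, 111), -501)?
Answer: 16334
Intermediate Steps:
s = Rational(455, 3) (s = Add(-3, Mul(Rational(1, 3), 464)) = Add(-3, Rational(464, 3)) = Rational(455, 3) ≈ 151.67)
Add(Mul(s, 111), -501) = Add(Mul(Rational(455, 3), 111), -501) = Add(16835, -501) = 16334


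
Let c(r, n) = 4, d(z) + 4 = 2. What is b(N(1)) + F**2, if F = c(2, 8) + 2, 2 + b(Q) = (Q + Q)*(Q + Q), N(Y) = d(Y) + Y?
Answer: 38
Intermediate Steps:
d(z) = -2 (d(z) = -4 + 2 = -2)
N(Y) = -2 + Y
b(Q) = -2 + 4*Q**2 (b(Q) = -2 + (Q + Q)*(Q + Q) = -2 + (2*Q)*(2*Q) = -2 + 4*Q**2)
F = 6 (F = 4 + 2 = 6)
b(N(1)) + F**2 = (-2 + 4*(-2 + 1)**2) + 6**2 = (-2 + 4*(-1)**2) + 36 = (-2 + 4*1) + 36 = (-2 + 4) + 36 = 2 + 36 = 38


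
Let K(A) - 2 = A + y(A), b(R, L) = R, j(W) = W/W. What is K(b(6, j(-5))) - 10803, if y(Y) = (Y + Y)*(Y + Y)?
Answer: -10651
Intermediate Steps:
j(W) = 1
y(Y) = 4*Y² (y(Y) = (2*Y)*(2*Y) = 4*Y²)
K(A) = 2 + A + 4*A² (K(A) = 2 + (A + 4*A²) = 2 + A + 4*A²)
K(b(6, j(-5))) - 10803 = (2 + 6 + 4*6²) - 10803 = (2 + 6 + 4*36) - 10803 = (2 + 6 + 144) - 10803 = 152 - 10803 = -10651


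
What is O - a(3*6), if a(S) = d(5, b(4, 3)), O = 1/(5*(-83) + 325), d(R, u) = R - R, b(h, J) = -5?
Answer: -1/90 ≈ -0.011111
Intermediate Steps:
d(R, u) = 0
O = -1/90 (O = 1/(-415 + 325) = 1/(-90) = -1/90 ≈ -0.011111)
a(S) = 0
O - a(3*6) = -1/90 - 1*0 = -1/90 + 0 = -1/90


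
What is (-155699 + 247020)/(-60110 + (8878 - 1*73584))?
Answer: -3149/4304 ≈ -0.73164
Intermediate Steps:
(-155699 + 247020)/(-60110 + (8878 - 1*73584)) = 91321/(-60110 + (8878 - 73584)) = 91321/(-60110 - 64706) = 91321/(-124816) = 91321*(-1/124816) = -3149/4304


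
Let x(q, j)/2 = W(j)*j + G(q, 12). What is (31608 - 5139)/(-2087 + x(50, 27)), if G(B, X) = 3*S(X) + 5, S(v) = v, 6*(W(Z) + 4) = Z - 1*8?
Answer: -26469/2050 ≈ -12.912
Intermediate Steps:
W(Z) = -16/3 + Z/6 (W(Z) = -4 + (Z - 1*8)/6 = -4 + (Z - 8)/6 = -4 + (-8 + Z)/6 = -4 + (-4/3 + Z/6) = -16/3 + Z/6)
G(B, X) = 5 + 3*X (G(B, X) = 3*X + 5 = 5 + 3*X)
x(q, j) = 82 + 2*j*(-16/3 + j/6) (x(q, j) = 2*((-16/3 + j/6)*j + (5 + 3*12)) = 2*(j*(-16/3 + j/6) + (5 + 36)) = 2*(j*(-16/3 + j/6) + 41) = 2*(41 + j*(-16/3 + j/6)) = 82 + 2*j*(-16/3 + j/6))
(31608 - 5139)/(-2087 + x(50, 27)) = (31608 - 5139)/(-2087 + (82 + (1/3)*27*(-32 + 27))) = 26469/(-2087 + (82 + (1/3)*27*(-5))) = 26469/(-2087 + (82 - 45)) = 26469/(-2087 + 37) = 26469/(-2050) = 26469*(-1/2050) = -26469/2050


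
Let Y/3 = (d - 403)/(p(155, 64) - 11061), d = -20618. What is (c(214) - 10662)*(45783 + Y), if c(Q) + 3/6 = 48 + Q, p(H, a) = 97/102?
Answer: -1074483544840101/2256250 ≈ -4.7623e+8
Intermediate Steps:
p(H, a) = 97/102 (p(H, a) = 97*(1/102) = 97/102)
c(Q) = 95/2 + Q (c(Q) = -1/2 + (48 + Q) = 95/2 + Q)
Y = 6432426/1128125 (Y = 3*((-20618 - 403)/(97/102 - 11061)) = 3*(-21021/(-1128125/102)) = 3*(-21021*(-102/1128125)) = 3*(2144142/1128125) = 6432426/1128125 ≈ 5.7019)
(c(214) - 10662)*(45783 + Y) = ((95/2 + 214) - 10662)*(45783 + 6432426/1128125) = (523/2 - 10662)*(51655379301/1128125) = -20801/2*51655379301/1128125 = -1074483544840101/2256250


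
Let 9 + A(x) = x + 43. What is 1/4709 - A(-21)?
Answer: -61216/4709 ≈ -13.000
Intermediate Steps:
A(x) = 34 + x (A(x) = -9 + (x + 43) = -9 + (43 + x) = 34 + x)
1/4709 - A(-21) = 1/4709 - (34 - 21) = 1/4709 - 1*13 = 1/4709 - 13 = -61216/4709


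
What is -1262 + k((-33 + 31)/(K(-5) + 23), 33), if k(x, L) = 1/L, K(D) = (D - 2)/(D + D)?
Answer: -41645/33 ≈ -1262.0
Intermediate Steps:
K(D) = (-2 + D)/(2*D) (K(D) = (-2 + D)/((2*D)) = (-2 + D)*(1/(2*D)) = (-2 + D)/(2*D))
-1262 + k((-33 + 31)/(K(-5) + 23), 33) = -1262 + 1/33 = -41645/33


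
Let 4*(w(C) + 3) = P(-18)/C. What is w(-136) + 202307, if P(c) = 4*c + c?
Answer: 55026733/272 ≈ 2.0230e+5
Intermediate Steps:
P(c) = 5*c
w(C) = -3 - 45/(2*C) (w(C) = -3 + ((5*(-18))/C)/4 = -3 + (-90/C)/4 = -3 - 45/(2*C))
w(-136) + 202307 = (-3 - 45/2/(-136)) + 202307 = (-3 - 45/2*(-1/136)) + 202307 = (-3 + 45/272) + 202307 = -771/272 + 202307 = 55026733/272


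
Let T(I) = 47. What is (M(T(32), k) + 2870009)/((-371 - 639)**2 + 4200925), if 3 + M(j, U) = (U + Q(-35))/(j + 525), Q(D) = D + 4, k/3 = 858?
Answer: 65665839/119457052 ≈ 0.54970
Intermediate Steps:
k = 2574 (k = 3*858 = 2574)
Q(D) = 4 + D
M(j, U) = -3 + (-31 + U)/(525 + j) (M(j, U) = -3 + (U + (4 - 35))/(j + 525) = -3 + (U - 31)/(525 + j) = -3 + (-31 + U)/(525 + j))
(M(T(32), k) + 2870009)/((-371 - 639)**2 + 4200925) = ((-1606 + 2574 - 3*47)/(525 + 47) + 2870009)/((-371 - 639)**2 + 4200925) = ((-1606 + 2574 - 141)/572 + 2870009)/((-1010)**2 + 4200925) = ((1/572)*827 + 2870009)/(1020100 + 4200925) = (827/572 + 2870009)/5221025 = (1641645975/572)*(1/5221025) = 65665839/119457052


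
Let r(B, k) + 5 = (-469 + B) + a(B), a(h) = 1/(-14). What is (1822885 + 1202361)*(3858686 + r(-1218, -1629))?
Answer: 11668355454435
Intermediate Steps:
a(h) = -1/14
r(B, k) = -6637/14 + B (r(B, k) = -5 + ((-469 + B) - 1/14) = -5 + (-6567/14 + B) = -6637/14 + B)
(1822885 + 1202361)*(3858686 + r(-1218, -1629)) = (1822885 + 1202361)*(3858686 + (-6637/14 - 1218)) = 3025246*(3858686 - 23689/14) = 3025246*(53997915/14) = 11668355454435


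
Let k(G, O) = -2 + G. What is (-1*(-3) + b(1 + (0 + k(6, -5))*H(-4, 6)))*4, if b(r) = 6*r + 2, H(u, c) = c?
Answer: 620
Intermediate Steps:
b(r) = 2 + 6*r
(-1*(-3) + b(1 + (0 + k(6, -5))*H(-4, 6)))*4 = (-1*(-3) + (2 + 6*(1 + (0 + (-2 + 6))*6)))*4 = (3 + (2 + 6*(1 + (0 + 4)*6)))*4 = (3 + (2 + 6*(1 + 4*6)))*4 = (3 + (2 + 6*(1 + 24)))*4 = (3 + (2 + 6*25))*4 = (3 + (2 + 150))*4 = (3 + 152)*4 = 155*4 = 620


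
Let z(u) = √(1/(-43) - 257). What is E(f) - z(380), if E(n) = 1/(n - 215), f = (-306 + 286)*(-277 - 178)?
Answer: 1/8885 - 6*I*√13201/43 ≈ 0.00011255 - 16.032*I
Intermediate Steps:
f = 9100 (f = -20*(-455) = 9100)
z(u) = 6*I*√13201/43 (z(u) = √(-1/43 - 257) = √(-11052/43) = 6*I*√13201/43)
E(n) = 1/(-215 + n)
E(f) - z(380) = 1/(-215 + 9100) - 6*I*√13201/43 = 1/8885 - 6*I*√13201/43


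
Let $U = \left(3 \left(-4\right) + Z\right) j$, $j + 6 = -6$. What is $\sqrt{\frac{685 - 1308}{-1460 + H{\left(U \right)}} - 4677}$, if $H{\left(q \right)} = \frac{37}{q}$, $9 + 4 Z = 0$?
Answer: $\frac{i \sqrt{2408305430994}}{22693} \approx 68.385 i$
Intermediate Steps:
$Z = - \frac{9}{4}$ ($Z = - \frac{9}{4} + \frac{1}{4} \cdot 0 = - \frac{9}{4} + 0 = - \frac{9}{4} \approx -2.25$)
$j = -12$ ($j = -6 - 6 = -12$)
$U = 171$ ($U = \left(3 \left(-4\right) - \frac{9}{4}\right) \left(-12\right) = \left(-12 - \frac{9}{4}\right) \left(-12\right) = \left(- \frac{57}{4}\right) \left(-12\right) = 171$)
$\sqrt{\frac{685 - 1308}{-1460 + H{\left(U \right)}} - 4677} = \sqrt{\frac{685 - 1308}{-1460 + \frac{37}{171}} - 4677} = \sqrt{- \frac{623}{-1460 + 37 \cdot \frac{1}{171}} - 4677} = \sqrt{- \frac{623}{-1460 + \frac{37}{171}} - 4677} = \sqrt{- \frac{623}{- \frac{249623}{171}} - 4677} = \sqrt{\left(-623\right) \left(- \frac{171}{249623}\right) - 4677} = \sqrt{\frac{106533}{249623} - 4677} = \sqrt{- \frac{1167380238}{249623}} = \frac{i \sqrt{2408305430994}}{22693}$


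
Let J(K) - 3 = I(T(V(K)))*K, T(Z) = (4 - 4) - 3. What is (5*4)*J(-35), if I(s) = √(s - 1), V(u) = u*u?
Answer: 60 - 1400*I ≈ 60.0 - 1400.0*I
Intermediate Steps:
V(u) = u²
T(Z) = -3 (T(Z) = 0 - 3 = -3)
I(s) = √(-1 + s)
J(K) = 3 + 2*I*K (J(K) = 3 + √(-1 - 3)*K = 3 + √(-4)*K = 3 + (2*I)*K = 3 + 2*I*K)
(5*4)*J(-35) = (5*4)*(3 + 2*I*(-35)) = 20*(3 - 70*I) = 60 - 1400*I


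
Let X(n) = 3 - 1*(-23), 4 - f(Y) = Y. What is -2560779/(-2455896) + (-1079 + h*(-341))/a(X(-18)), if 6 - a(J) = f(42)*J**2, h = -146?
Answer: 30902663683/10516965304 ≈ 2.9384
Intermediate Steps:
f(Y) = 4 - Y
X(n) = 26 (X(n) = 3 + 23 = 26)
a(J) = 6 + 38*J**2 (a(J) = 6 - (4 - 1*42)*J**2 = 6 - (4 - 42)*J**2 = 6 - (-38)*J**2 = 6 + 38*J**2)
-2560779/(-2455896) + (-1079 + h*(-341))/a(X(-18)) = -2560779/(-2455896) + (-1079 - 146*(-341))/(6 + 38*26**2) = -2560779*(-1/2455896) + (-1079 + 49786)/(6 + 38*676) = 853593/818632 + 48707/(6 + 25688) = 853593/818632 + 48707/25694 = 30902663683/10516965304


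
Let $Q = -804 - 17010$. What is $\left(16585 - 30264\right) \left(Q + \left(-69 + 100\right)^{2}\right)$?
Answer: $230532187$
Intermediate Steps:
$Q = -17814$
$\left(16585 - 30264\right) \left(Q + \left(-69 + 100\right)^{2}\right) = \left(16585 - 30264\right) \left(-17814 + \left(-69 + 100\right)^{2}\right) = - 13679 \left(-17814 + 31^{2}\right) = - 13679 \left(-17814 + 961\right) = \left(-13679\right) \left(-16853\right) = 230532187$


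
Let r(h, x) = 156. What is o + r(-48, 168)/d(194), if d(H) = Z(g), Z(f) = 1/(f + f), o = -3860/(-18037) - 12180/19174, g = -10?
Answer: -539585482790/172920719 ≈ -3120.4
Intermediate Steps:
o = -72839510/172920719 (o = -3860*(-1/18037) - 12180*1/19174 = 3860/18037 - 6090/9587 = -72839510/172920719 ≈ -0.42123)
Z(f) = 1/(2*f)
d(H) = -1/20 (d(H) = (½)/(-10) = (½)*(-⅒) = -1/20)
o + r(-48, 168)/d(194) = -72839510/172920719 + 156/(-1/20) = -72839510/172920719 + 156*(-20) = -72839510/172920719 - 3120 = -539585482790/172920719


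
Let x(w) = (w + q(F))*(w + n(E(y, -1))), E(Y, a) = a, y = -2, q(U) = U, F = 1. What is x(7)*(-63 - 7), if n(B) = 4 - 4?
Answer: -3920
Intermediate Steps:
n(B) = 0
x(w) = w*(1 + w) (x(w) = (w + 1)*(w + 0) = (1 + w)*w = w*(1 + w))
x(7)*(-63 - 7) = (7*(1 + 7))*(-63 - 7) = (7*8)*(-70) = 56*(-70) = -3920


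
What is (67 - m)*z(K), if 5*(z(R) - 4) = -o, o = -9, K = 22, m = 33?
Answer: 986/5 ≈ 197.20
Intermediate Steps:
z(R) = 29/5 (z(R) = 4 + (-1*(-9))/5 = 4 + (⅕)*9 = 4 + 9/5 = 29/5)
(67 - m)*z(K) = (67 - 1*33)*(29/5) = (67 - 33)*(29/5) = 34*(29/5) = 986/5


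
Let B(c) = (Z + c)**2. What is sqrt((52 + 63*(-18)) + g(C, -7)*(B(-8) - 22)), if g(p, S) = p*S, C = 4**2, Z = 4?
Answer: I*sqrt(410) ≈ 20.248*I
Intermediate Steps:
B(c) = (4 + c)**2
C = 16
g(p, S) = S*p
sqrt((52 + 63*(-18)) + g(C, -7)*(B(-8) - 22)) = sqrt((52 + 63*(-18)) + (-7*16)*((4 - 8)**2 - 22)) = sqrt((52 - 1134) - 112*((-4)**2 - 22)) = sqrt(-1082 - 112*(16 - 22)) = sqrt(-1082 - 112*(-6)) = sqrt(-1082 + 672) = sqrt(-410) = I*sqrt(410)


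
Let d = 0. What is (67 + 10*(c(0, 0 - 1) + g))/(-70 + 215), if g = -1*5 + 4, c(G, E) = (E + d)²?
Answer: 67/145 ≈ 0.46207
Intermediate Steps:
c(G, E) = E² (c(G, E) = (E + 0)² = E²)
g = -1 (g = -5 + 4 = -1)
(67 + 10*(c(0, 0 - 1) + g))/(-70 + 215) = (67 + 10*((0 - 1)² - 1))/(-70 + 215) = (67 + 10*((-1)² - 1))/145 = (67 + 10*(1 - 1))*(1/145) = (67 + 10*0)*(1/145) = (67 + 0)*(1/145) = 67*(1/145) = 67/145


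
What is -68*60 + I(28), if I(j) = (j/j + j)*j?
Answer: -3268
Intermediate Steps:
I(j) = j*(1 + j) (I(j) = (1 + j)*j = j*(1 + j))
-68*60 + I(28) = -68*60 + 28*(1 + 28) = -4080 + 28*29 = -4080 + 812 = -3268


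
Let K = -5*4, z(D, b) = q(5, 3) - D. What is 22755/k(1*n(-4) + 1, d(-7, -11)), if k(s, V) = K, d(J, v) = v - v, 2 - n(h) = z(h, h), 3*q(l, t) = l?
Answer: -4551/4 ≈ -1137.8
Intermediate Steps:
q(l, t) = l/3
z(D, b) = 5/3 - D (z(D, b) = (⅓)*5 - D = 5/3 - D)
n(h) = ⅓ + h (n(h) = 2 - (5/3 - h) = 2 + (-5/3 + h) = ⅓ + h)
d(J, v) = 0
K = -20
k(s, V) = -20
22755/k(1*n(-4) + 1, d(-7, -11)) = 22755/(-20) = 22755*(-1/20) = -4551/4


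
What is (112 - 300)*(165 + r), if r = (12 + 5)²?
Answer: -85352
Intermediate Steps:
r = 289 (r = 17² = 289)
(112 - 300)*(165 + r) = (112 - 300)*(165 + 289) = -188*454 = -85352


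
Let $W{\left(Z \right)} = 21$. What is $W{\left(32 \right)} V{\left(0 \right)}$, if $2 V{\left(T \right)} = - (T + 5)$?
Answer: $- \frac{105}{2} \approx -52.5$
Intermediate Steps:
$V{\left(T \right)} = - \frac{5}{2} - \frac{T}{2}$ ($V{\left(T \right)} = \frac{\left(-1\right) \left(T + 5\right)}{2} = \frac{\left(-1\right) \left(5 + T\right)}{2} = \frac{-5 - T}{2} = - \frac{5}{2} - \frac{T}{2}$)
$W{\left(32 \right)} V{\left(0 \right)} = 21 \left(- \frac{5}{2} - 0\right) = 21 \left(- \frac{5}{2} + 0\right) = 21 \left(- \frac{5}{2}\right) = - \frac{105}{2}$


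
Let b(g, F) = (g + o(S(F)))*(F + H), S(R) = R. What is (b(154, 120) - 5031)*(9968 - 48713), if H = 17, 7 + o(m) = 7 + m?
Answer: -1259483715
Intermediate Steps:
o(m) = m (o(m) = -7 + (7 + m) = m)
b(g, F) = (17 + F)*(F + g) (b(g, F) = (g + F)*(F + 17) = (F + g)*(17 + F) = (17 + F)*(F + g))
(b(154, 120) - 5031)*(9968 - 48713) = ((120² + 17*120 + 17*154 + 120*154) - 5031)*(9968 - 48713) = ((14400 + 2040 + 2618 + 18480) - 5031)*(-38745) = (37538 - 5031)*(-38745) = 32507*(-38745) = -1259483715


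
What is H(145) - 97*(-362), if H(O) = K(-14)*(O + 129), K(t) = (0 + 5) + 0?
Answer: 36484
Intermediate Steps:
K(t) = 5 (K(t) = 5 + 0 = 5)
H(O) = 645 + 5*O (H(O) = 5*(O + 129) = 5*(129 + O) = 645 + 5*O)
H(145) - 97*(-362) = (645 + 5*145) - 97*(-362) = (645 + 725) - 1*(-35114) = 1370 + 35114 = 36484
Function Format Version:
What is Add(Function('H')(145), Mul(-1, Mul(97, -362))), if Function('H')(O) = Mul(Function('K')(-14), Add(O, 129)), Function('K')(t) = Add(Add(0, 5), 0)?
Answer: 36484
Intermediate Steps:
Function('K')(t) = 5 (Function('K')(t) = Add(5, 0) = 5)
Function('H')(O) = Add(645, Mul(5, O)) (Function('H')(O) = Mul(5, Add(O, 129)) = Mul(5, Add(129, O)) = Add(645, Mul(5, O)))
Add(Function('H')(145), Mul(-1, Mul(97, -362))) = Add(Add(645, Mul(5, 145)), Mul(-1, Mul(97, -362))) = Add(Add(645, 725), Mul(-1, -35114)) = Add(1370, 35114) = 36484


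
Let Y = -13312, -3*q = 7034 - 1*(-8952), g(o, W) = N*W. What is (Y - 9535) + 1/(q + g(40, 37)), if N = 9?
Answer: -342407992/14987 ≈ -22847.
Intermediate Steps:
g(o, W) = 9*W
q = -15986/3 (q = -(7034 - 1*(-8952))/3 = -(7034 + 8952)/3 = -1/3*15986 = -15986/3 ≈ -5328.7)
(Y - 9535) + 1/(q + g(40, 37)) = (-13312 - 9535) + 1/(-15986/3 + 9*37) = -22847 + 1/(-15986/3 + 333) = -22847 + 1/(-14987/3) = -22847 - 3/14987 = -342407992/14987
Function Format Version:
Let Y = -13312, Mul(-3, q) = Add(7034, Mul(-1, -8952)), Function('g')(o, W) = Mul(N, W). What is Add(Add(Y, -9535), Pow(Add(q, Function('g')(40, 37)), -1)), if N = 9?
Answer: Rational(-342407992, 14987) ≈ -22847.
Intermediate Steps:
Function('g')(o, W) = Mul(9, W)
q = Rational(-15986, 3) (q = Mul(Rational(-1, 3), Add(7034, Mul(-1, -8952))) = Mul(Rational(-1, 3), Add(7034, 8952)) = Mul(Rational(-1, 3), 15986) = Rational(-15986, 3) ≈ -5328.7)
Add(Add(Y, -9535), Pow(Add(q, Function('g')(40, 37)), -1)) = Add(Add(-13312, -9535), Pow(Add(Rational(-15986, 3), Mul(9, 37)), -1)) = Add(-22847, Pow(Add(Rational(-15986, 3), 333), -1)) = Add(-22847, Pow(Rational(-14987, 3), -1)) = Add(-22847, Rational(-3, 14987)) = Rational(-342407992, 14987)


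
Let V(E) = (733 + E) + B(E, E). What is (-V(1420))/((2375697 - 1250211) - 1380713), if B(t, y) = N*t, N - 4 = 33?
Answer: 54693/255227 ≈ 0.21429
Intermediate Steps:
N = 37 (N = 4 + 33 = 37)
B(t, y) = 37*t
V(E) = 733 + 38*E (V(E) = (733 + E) + 37*E = 733 + 38*E)
(-V(1420))/((2375697 - 1250211) - 1380713) = (-(733 + 38*1420))/((2375697 - 1250211) - 1380713) = (-(733 + 53960))/(1125486 - 1380713) = -1*54693/(-255227) = -54693*(-1/255227) = 54693/255227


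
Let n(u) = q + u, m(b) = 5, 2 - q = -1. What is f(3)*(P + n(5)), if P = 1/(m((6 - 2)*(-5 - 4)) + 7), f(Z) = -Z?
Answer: -97/4 ≈ -24.250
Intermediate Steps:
q = 3 (q = 2 - 1*(-1) = 2 + 1 = 3)
n(u) = 3 + u
P = 1/12 (P = 1/(5 + 7) = 1/12 ≈ 0.083333)
f(3)*(P + n(5)) = (-1*3)*(1/12 + (3 + 5)) = -3*(1/12 + 8) = -3*97/12 = -97/4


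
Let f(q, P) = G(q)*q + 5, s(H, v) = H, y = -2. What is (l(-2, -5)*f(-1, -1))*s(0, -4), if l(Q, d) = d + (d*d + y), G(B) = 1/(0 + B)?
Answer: 0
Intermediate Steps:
G(B) = 1/B
f(q, P) = 6 (f(q, P) = q/q + 5 = 1 + 5 = 6)
l(Q, d) = -2 + d + d² (l(Q, d) = d + (d*d - 2) = d + (d² - 2) = d + (-2 + d²) = -2 + d + d²)
(l(-2, -5)*f(-1, -1))*s(0, -4) = ((-2 - 5 + (-5)²)*6)*0 = ((-2 - 5 + 25)*6)*0 = (18*6)*0 = 108*0 = 0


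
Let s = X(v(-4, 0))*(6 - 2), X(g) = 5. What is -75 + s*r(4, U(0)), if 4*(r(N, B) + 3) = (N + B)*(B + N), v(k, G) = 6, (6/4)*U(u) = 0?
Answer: -55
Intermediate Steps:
U(u) = 0 (U(u) = (⅔)*0 = 0)
r(N, B) = -3 + (B + N)²/4 (r(N, B) = -3 + ((N + B)*(B + N))/4 = -3 + ((B + N)*(B + N))/4 = -3 + (B + N)²/4)
s = 20 (s = 5*(6 - 2) = 5*4 = 20)
-75 + s*r(4, U(0)) = -75 + 20*(-3 + (0 + 4)²/4) = -75 + 20*(-3 + (¼)*4²) = -75 + 20*(-3 + (¼)*16) = -75 + 20*(-3 + 4) = -75 + 20*1 = -75 + 20 = -55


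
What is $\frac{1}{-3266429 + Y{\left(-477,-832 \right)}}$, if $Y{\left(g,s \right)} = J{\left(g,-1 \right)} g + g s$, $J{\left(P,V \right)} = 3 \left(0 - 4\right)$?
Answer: $- \frac{1}{2863841} \approx -3.4918 \cdot 10^{-7}$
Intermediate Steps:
$J{\left(P,V \right)} = -12$ ($J{\left(P,V \right)} = 3 \left(-4\right) = -12$)
$Y{\left(g,s \right)} = - 12 g + g s$
$\frac{1}{-3266429 + Y{\left(-477,-832 \right)}} = \frac{1}{-3266429 - 477 \left(-12 - 832\right)} = \frac{1}{-3266429 - -402588} = \frac{1}{-3266429 + 402588} = \frac{1}{-2863841} = - \frac{1}{2863841}$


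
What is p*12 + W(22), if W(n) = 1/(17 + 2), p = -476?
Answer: -108527/19 ≈ -5711.9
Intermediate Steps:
W(n) = 1/19
p*12 + W(22) = -476*12 + 1/19 = -5712 + 1/19 = -108527/19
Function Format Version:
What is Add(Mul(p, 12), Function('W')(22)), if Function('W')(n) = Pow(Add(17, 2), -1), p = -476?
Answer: Rational(-108527, 19) ≈ -5711.9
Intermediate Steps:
Function('W')(n) = Rational(1, 19) (Function('W')(n) = Pow(19, -1) = Rational(1, 19))
Add(Mul(p, 12), Function('W')(22)) = Add(Mul(-476, 12), Rational(1, 19)) = Add(-5712, Rational(1, 19)) = Rational(-108527, 19)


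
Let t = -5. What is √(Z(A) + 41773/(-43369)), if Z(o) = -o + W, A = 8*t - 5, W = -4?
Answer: 2*√18826005841/43369 ≈ 6.3275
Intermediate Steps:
A = -45 (A = 8*(-5) - 5 = -40 - 5 = -45)
Z(o) = -4 - o (Z(o) = -o - 4 = -4 - o)
√(Z(A) + 41773/(-43369)) = √((-4 - 1*(-45)) + 41773/(-43369)) = √((-4 + 45) + 41773*(-1/43369)) = √(41 - 41773/43369) = √(1736356/43369) = 2*√18826005841/43369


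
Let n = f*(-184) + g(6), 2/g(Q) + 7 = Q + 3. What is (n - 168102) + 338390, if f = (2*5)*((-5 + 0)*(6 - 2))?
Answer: 207089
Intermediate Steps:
g(Q) = 2/(-4 + Q) (g(Q) = 2/(-7 + (Q + 3)) = 2/(-7 + (3 + Q)) = 2/(-4 + Q))
f = -200 (f = 10*(-5*4) = 10*(-20) = -200)
n = 36801 (n = -200*(-184) + 2/(-4 + 6) = 36800 + 2/2 = 36800 + 2*(1/2) = 36800 + 1 = 36801)
(n - 168102) + 338390 = (36801 - 168102) + 338390 = -131301 + 338390 = 207089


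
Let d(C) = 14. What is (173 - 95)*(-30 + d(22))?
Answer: -1248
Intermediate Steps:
(173 - 95)*(-30 + d(22)) = (173 - 95)*(-30 + 14) = 78*(-16) = -1248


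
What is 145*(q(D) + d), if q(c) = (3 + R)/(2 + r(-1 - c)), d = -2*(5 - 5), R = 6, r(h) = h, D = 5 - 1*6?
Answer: 1305/2 ≈ 652.50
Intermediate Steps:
D = -1 (D = 5 - 6 = -1)
d = 0 (d = -2*0 = 0)
q(c) = 9/(1 - c) (q(c) = (3 + 6)/(2 + (-1 - c)) = 9/(1 - c))
145*(q(D) + d) = 145*(-9/(-1 - 1) + 0) = 145*(-9/(-2) + 0) = 145*(-9*(-1/2) + 0) = 145*(9/2 + 0) = 145*(9/2) = 1305/2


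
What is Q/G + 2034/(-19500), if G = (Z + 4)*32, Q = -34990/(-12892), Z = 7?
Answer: -356164769/3687112000 ≈ -0.096597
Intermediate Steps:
Q = 17495/6446 (Q = -34990*(-1/12892) = 17495/6446 ≈ 2.7141)
G = 352 (G = (7 + 4)*32 = 11*32 = 352)
Q/G + 2034/(-19500) = (17495/6446)/352 + 2034/(-19500) = (17495/6446)*(1/352) + 2034*(-1/19500) = 17495/2268992 - 339/3250 = -356164769/3687112000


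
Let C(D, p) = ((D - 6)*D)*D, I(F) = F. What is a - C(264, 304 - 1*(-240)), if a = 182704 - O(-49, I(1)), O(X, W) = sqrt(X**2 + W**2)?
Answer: -17798864 - sqrt(2402) ≈ -1.7799e+7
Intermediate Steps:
O(X, W) = sqrt(W**2 + X**2)
a = 182704 - sqrt(2402) (a = 182704 - sqrt(1**2 + (-49)**2) = 182704 - sqrt(1 + 2401) = 182704 - sqrt(2402) ≈ 1.8266e+5)
C(D, p) = D**2*(-6 + D) (C(D, p) = ((-6 + D)*D)*D = (D*(-6 + D))*D = D**2*(-6 + D))
a - C(264, 304 - 1*(-240)) = (182704 - sqrt(2402)) - 264**2*(-6 + 264) = (182704 - sqrt(2402)) - 69696*258 = (182704 - sqrt(2402)) - 1*17981568 = (182704 - sqrt(2402)) - 17981568 = -17798864 - sqrt(2402)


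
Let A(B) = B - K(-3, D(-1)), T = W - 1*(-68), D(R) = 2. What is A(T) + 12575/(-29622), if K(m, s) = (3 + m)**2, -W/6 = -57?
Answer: 12132445/29622 ≈ 409.58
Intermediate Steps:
W = 342 (W = -6*(-57) = 342)
T = 410 (T = 342 - 1*(-68) = 342 + 68 = 410)
A(B) = B (A(B) = B - (3 - 3)**2 = B - 1*0**2 = B - 1*0 = B + 0 = B)
A(T) + 12575/(-29622) = 410 + 12575/(-29622) = 410 + 12575*(-1/29622) = 410 - 12575/29622 = 12132445/29622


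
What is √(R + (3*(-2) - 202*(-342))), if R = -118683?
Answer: I*√49605 ≈ 222.72*I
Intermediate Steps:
√(R + (3*(-2) - 202*(-342))) = √(-118683 + (3*(-2) - 202*(-342))) = √(-118683 + (-6 + 69084)) = √(-118683 + 69078) = √(-49605) = I*√49605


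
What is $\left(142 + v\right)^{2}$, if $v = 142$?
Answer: $80656$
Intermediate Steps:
$\left(142 + v\right)^{2} = \left(142 + 142\right)^{2} = 284^{2} = 80656$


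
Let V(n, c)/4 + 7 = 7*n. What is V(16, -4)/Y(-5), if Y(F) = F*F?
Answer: 84/5 ≈ 16.800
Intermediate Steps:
V(n, c) = -28 + 28*n (V(n, c) = -28 + 4*(7*n) = -28 + 28*n)
Y(F) = F²
V(16, -4)/Y(-5) = (-28 + 28*16)/((-5)²) = (-28 + 448)/25 = 420*(1/25) = 84/5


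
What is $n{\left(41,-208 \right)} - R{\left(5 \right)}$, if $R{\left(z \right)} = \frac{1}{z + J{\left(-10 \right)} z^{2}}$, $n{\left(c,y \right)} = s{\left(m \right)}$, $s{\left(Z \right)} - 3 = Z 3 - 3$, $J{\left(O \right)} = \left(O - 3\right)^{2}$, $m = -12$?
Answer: $- \frac{152281}{4230} \approx -36.0$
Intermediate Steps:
$J{\left(O \right)} = \left(-3 + O\right)^{2}$
$s{\left(Z \right)} = 3 Z$ ($s{\left(Z \right)} = 3 + \left(Z 3 - 3\right) = 3 + \left(3 Z - 3\right) = 3 + \left(-3 + 3 Z\right) = 3 Z$)
$n{\left(c,y \right)} = -36$ ($n{\left(c,y \right)} = 3 \left(-12\right) = -36$)
$R{\left(z \right)} = \frac{1}{z + 169 z^{2}}$ ($R{\left(z \right)} = \frac{1}{z + \left(-3 - 10\right)^{2} z^{2}} = \frac{1}{z + \left(-13\right)^{2} z^{2}} = \frac{1}{z + 169 z^{2}}$)
$n{\left(41,-208 \right)} - R{\left(5 \right)} = -36 - \frac{1}{5 \left(1 + 169 \cdot 5\right)} = -36 - \frac{1}{5 \left(1 + 845\right)} = -36 - \frac{1}{5 \cdot 846} = -36 - \frac{1}{5} \cdot \frac{1}{846} = -36 - \frac{1}{4230} = - \frac{152281}{4230}$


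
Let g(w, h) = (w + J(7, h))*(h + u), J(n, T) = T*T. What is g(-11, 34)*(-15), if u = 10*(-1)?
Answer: -412200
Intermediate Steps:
J(n, T) = T**2
u = -10
g(w, h) = (-10 + h)*(w + h**2) (g(w, h) = (w + h**2)*(h - 10) = (w + h**2)*(-10 + h) = (-10 + h)*(w + h**2))
g(-11, 34)*(-15) = (34**3 - 10*(-11) - 10*34**2 + 34*(-11))*(-15) = (39304 + 110 - 10*1156 - 374)*(-15) = (39304 + 110 - 11560 - 374)*(-15) = 27480*(-15) = -412200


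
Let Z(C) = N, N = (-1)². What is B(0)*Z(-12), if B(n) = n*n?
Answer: 0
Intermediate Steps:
B(n) = n²
N = 1
Z(C) = 1
B(0)*Z(-12) = 0²*1 = 0*1 = 0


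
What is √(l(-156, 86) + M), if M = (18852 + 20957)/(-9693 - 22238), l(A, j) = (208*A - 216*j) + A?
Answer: I*√52183823929159/31931 ≈ 226.23*I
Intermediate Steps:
l(A, j) = -216*j + 209*A (l(A, j) = (-216*j + 208*A) + A = -216*j + 209*A)
M = -39809/31931 (M = 39809/(-31931) = 39809*(-1/31931) = -39809/31931 ≈ -1.2467)
√(l(-156, 86) + M) = √((-216*86 + 209*(-156)) - 39809/31931) = √((-18576 - 32604) - 39809/31931) = √(-51180 - 39809/31931) = √(-1634268389/31931) = I*√52183823929159/31931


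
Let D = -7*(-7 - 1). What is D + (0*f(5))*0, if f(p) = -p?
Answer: 56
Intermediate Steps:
D = 56 (D = -7*(-8) = 56)
D + (0*f(5))*0 = 56 + (0*(-1*5))*0 = 56 + (0*(-5))*0 = 56 + 0*0 = 56 + 0 = 56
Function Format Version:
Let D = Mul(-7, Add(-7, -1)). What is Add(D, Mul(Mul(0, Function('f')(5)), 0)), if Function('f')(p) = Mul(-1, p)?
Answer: 56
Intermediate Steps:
D = 56 (D = Mul(-7, -8) = 56)
Add(D, Mul(Mul(0, Function('f')(5)), 0)) = Add(56, Mul(Mul(0, Mul(-1, 5)), 0)) = Add(56, Mul(Mul(0, -5), 0)) = Add(56, Mul(0, 0)) = Add(56, 0) = 56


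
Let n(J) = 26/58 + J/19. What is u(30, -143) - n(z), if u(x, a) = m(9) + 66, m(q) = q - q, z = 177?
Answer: 30986/551 ≈ 56.236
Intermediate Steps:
m(q) = 0
n(J) = 13/29 + J/19 (n(J) = 26*(1/58) + J*(1/19) = 13/29 + J/19)
u(x, a) = 66 (u(x, a) = 0 + 66 = 66)
u(30, -143) - n(z) = 66 - (13/29 + (1/19)*177) = 66 - (13/29 + 177/19) = 66 - 1*5380/551 = 66 - 5380/551 = 30986/551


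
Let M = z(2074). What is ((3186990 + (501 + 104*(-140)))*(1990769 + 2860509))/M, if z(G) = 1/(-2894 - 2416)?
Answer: -81735610589393580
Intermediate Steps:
z(G) = -1/5310 (z(G) = 1/(-5310) = -1/5310)
M = -1/5310 ≈ -0.00018832
((3186990 + (501 + 104*(-140)))*(1990769 + 2860509))/M = ((3186990 + (501 + 104*(-140)))*(1990769 + 2860509))/(-1/5310) = ((3186990 + (501 - 14560))*4851278)*(-5310) = ((3186990 - 14059)*4851278)*(-5310) = (3172931*4851278)*(-5310) = 15392770355818*(-5310) = -81735610589393580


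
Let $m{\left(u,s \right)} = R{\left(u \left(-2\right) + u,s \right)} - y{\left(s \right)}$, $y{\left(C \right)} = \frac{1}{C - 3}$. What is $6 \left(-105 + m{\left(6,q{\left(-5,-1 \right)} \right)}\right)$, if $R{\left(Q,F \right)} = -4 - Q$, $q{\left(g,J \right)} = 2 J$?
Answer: $- \frac{3084}{5} \approx -616.8$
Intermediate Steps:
$y{\left(C \right)} = \frac{1}{-3 + C}$
$m{\left(u,s \right)} = -4 + u - \frac{1}{-3 + s}$ ($m{\left(u,s \right)} = \left(-4 - \left(u \left(-2\right) + u\right)\right) - \frac{1}{-3 + s} = \left(-4 - \left(- 2 u + u\right)\right) - \frac{1}{-3 + s} = \left(-4 - - u\right) - \frac{1}{-3 + s} = \left(-4 + u\right) - \frac{1}{-3 + s} = -4 + u - \frac{1}{-3 + s}$)
$6 \left(-105 + m{\left(6,q{\left(-5,-1 \right)} \right)}\right) = 6 \left(-105 + \frac{-1 + \left(-4 + 6\right) \left(-3 + 2 \left(-1\right)\right)}{-3 + 2 \left(-1\right)}\right) = 6 \left(-105 + \frac{-1 + 2 \left(-3 - 2\right)}{-3 - 2}\right) = 6 \left(-105 + \frac{-1 + 2 \left(-5\right)}{-5}\right) = 6 \left(-105 - \frac{-1 - 10}{5}\right) = 6 \left(-105 - - \frac{11}{5}\right) = 6 \left(-105 + \frac{11}{5}\right) = 6 \left(- \frac{514}{5}\right) = - \frac{3084}{5}$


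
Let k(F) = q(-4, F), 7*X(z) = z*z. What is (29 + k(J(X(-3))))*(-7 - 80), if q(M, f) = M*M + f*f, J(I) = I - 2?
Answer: -194010/49 ≈ -3959.4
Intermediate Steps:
X(z) = z²/7 (X(z) = (z*z)/7 = z²/7)
J(I) = -2 + I
q(M, f) = M² + f²
k(F) = 16 + F² (k(F) = (-4)² + F² = 16 + F²)
(29 + k(J(X(-3))))*(-7 - 80) = (29 + (16 + (-2 + (⅐)*(-3)²)²))*(-7 - 80) = (29 + (16 + (-2 + (⅐)*9)²))*(-87) = (29 + (16 + (-2 + 9/7)²))*(-87) = (29 + (16 + (-5/7)²))*(-87) = (29 + (16 + 25/49))*(-87) = (29 + 809/49)*(-87) = (2230/49)*(-87) = -194010/49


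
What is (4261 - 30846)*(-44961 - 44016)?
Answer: 2365453545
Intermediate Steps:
(4261 - 30846)*(-44961 - 44016) = -26585*(-88977) = 2365453545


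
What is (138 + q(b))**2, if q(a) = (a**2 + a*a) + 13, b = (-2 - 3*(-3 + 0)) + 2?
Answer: 97969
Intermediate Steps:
b = 9 (b = (-2 - 3*(-3)) + 2 = (-2 + 9) + 2 = 7 + 2 = 9)
q(a) = 13 + 2*a**2 (q(a) = (a**2 + a**2) + 13 = 2*a**2 + 13 = 13 + 2*a**2)
(138 + q(b))**2 = (138 + (13 + 2*9**2))**2 = (138 + (13 + 2*81))**2 = (138 + (13 + 162))**2 = (138 + 175)**2 = 313**2 = 97969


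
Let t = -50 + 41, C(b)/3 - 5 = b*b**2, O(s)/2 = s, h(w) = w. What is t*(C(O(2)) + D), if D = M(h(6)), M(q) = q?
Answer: -1917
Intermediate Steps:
O(s) = 2*s
D = 6
C(b) = 15 + 3*b**3 (C(b) = 15 + 3*(b*b**2) = 15 + 3*b**3)
t = -9
t*(C(O(2)) + D) = -9*((15 + 3*(2*2)**3) + 6) = -9*((15 + 3*4**3) + 6) = -9*((15 + 3*64) + 6) = -9*((15 + 192) + 6) = -9*(207 + 6) = -9*213 = -1917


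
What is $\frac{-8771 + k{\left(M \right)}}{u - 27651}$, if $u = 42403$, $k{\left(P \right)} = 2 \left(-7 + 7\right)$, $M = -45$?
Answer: $- \frac{8771}{14752} \approx -0.59456$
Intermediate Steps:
$k{\left(P \right)} = 0$ ($k{\left(P \right)} = 2 \cdot 0 = 0$)
$\frac{-8771 + k{\left(M \right)}}{u - 27651} = \frac{-8771 + 0}{42403 - 27651} = - \frac{8771}{14752}$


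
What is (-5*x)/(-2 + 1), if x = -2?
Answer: -10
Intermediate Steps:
(-5*x)/(-2 + 1) = (-5*(-2))/(-2 + 1) = 10/(-1) = 10*(-1) = -10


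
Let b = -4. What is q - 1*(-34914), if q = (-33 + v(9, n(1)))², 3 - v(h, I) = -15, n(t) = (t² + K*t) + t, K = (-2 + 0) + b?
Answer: 35139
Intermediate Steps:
K = -6 (K = (-2 + 0) - 4 = -2 - 4 = -6)
n(t) = t² - 5*t (n(t) = (t² - 6*t) + t = t² - 5*t)
v(h, I) = 18 (v(h, I) = 3 - 1*(-15) = 3 + 15 = 18)
q = 225 (q = (-33 + 18)² = (-15)² = 225)
q - 1*(-34914) = 225 - 1*(-34914) = 225 + 34914 = 35139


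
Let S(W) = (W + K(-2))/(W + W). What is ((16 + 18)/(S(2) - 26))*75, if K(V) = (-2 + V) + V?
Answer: -850/9 ≈ -94.444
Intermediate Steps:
K(V) = -2 + 2*V
S(W) = (-6 + W)/(2*W) (S(W) = (W + (-2 + 2*(-2)))/(W + W) = (W + (-2 - 4))/((2*W)) = (W - 6)*(1/(2*W)) = (-6 + W)*(1/(2*W)) = (-6 + W)/(2*W))
((16 + 18)/(S(2) - 26))*75 = ((16 + 18)/((½)*(-6 + 2)/2 - 26))*75 = (34/((½)*(½)*(-4) - 26))*75 = (34/(-1 - 26))*75 = (34/(-27))*75 = (34*(-1/27))*75 = -34/27*75 = -850/9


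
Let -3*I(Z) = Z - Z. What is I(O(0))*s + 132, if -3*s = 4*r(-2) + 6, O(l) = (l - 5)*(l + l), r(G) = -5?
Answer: 132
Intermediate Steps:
O(l) = 2*l*(-5 + l) (O(l) = (-5 + l)*(2*l) = 2*l*(-5 + l))
I(Z) = 0 (I(Z) = -(Z - Z)/3 = -1/3*0 = 0)
s = 14/3 (s = -(4*(-5) + 6)/3 = -(-20 + 6)/3 = -1/3*(-14) = 14/3 ≈ 4.6667)
I(O(0))*s + 132 = 0*(14/3) + 132 = 0 + 132 = 132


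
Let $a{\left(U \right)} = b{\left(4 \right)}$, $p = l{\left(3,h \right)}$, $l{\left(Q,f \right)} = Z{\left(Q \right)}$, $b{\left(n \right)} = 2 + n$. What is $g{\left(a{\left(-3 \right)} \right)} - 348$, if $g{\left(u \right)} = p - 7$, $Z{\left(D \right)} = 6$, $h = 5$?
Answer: $-349$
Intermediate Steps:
$l{\left(Q,f \right)} = 6$
$p = 6$
$a{\left(U \right)} = 6$ ($a{\left(U \right)} = 2 + 4 = 6$)
$g{\left(u \right)} = -1$ ($g{\left(u \right)} = 6 - 7 = -1$)
$g{\left(a{\left(-3 \right)} \right)} - 348 = -1 - 348 = -349$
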